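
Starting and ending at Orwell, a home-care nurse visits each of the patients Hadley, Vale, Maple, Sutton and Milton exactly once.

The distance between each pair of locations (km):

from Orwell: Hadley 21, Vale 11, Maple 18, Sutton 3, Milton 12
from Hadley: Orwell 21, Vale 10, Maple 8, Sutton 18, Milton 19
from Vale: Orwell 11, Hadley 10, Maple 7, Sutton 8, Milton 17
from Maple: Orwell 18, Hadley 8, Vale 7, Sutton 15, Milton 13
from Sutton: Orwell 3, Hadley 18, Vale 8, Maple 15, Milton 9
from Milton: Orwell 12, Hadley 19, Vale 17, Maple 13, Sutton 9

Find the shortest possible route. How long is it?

54 km — the shortest possible round trip.

With 5 stops there are 5!/2 = 60 distinct round trips (a route and its reverse cost the same).
Orwell - Hadley - Vale - Maple - Sutton - Milton - Orwell: 21+10+7+15+9+12 = 74
Orwell - Hadley - Vale - Maple - Milton - Sutton - Orwell: 21+10+7+13+9+3 = 63
Orwell - Hadley - Vale - Sutton - Maple - Milton - Orwell: 21+10+8+15+13+12 = 79
Orwell - Hadley - Vale - Sutton - Milton - Maple - Orwell: 21+10+8+9+13+18 = 79
Orwell - Hadley - Vale - Milton - Maple - Sutton - Orwell: 21+10+17+13+15+3 = 79
Orwell - Hadley - Vale - Milton - Sutton - Maple - Orwell: 21+10+17+9+15+18 = 90
Orwell - Hadley - Maple - Vale - Sutton - Milton - Orwell: 21+8+7+8+9+12 = 65
Orwell - Hadley - Maple - Vale - Milton - Sutton - Orwell: 21+8+7+17+9+3 = 65
Orwell - Hadley - Maple - Sutton - Vale - Milton - Orwell: 21+8+15+8+17+12 = 81
Orwell - Hadley - Maple - Sutton - Milton - Vale - Orwell: 21+8+15+9+17+11 = 81
Orwell - Hadley - Maple - Milton - Vale - Sutton - Orwell: 21+8+13+17+8+3 = 70
Orwell - Hadley - Maple - Milton - Sutton - Vale - Orwell: 21+8+13+9+8+11 = 70
Orwell - Hadley - Sutton - Vale - Maple - Milton - Orwell: 21+18+8+7+13+12 = 79
Orwell - Hadley - Sutton - Vale - Milton - Maple - Orwell: 21+18+8+17+13+18 = 95
… (46 more)
Orwell - Vale - Hadley - Maple - Milton - Sutton - Orwell: 11+10+8+13+9+3 = 54  ← best
The minimum is 54.
One optimal route: Orwell → Vale → Hadley → Maple → Milton → Sutton → Orwell (or its reverse).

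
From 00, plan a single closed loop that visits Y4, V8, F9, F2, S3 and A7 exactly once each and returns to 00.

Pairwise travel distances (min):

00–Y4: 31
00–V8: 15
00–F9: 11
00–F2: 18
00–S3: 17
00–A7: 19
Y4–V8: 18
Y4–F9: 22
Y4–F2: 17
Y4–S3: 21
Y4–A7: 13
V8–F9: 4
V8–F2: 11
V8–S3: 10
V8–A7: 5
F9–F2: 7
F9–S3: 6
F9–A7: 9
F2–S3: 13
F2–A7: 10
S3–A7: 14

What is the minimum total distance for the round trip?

80 min — the shortest possible round trip.

00 - Y4 - V8 - F9 - F2 - S3 - A7 - 00: 31+18+4+7+13+14+19 = 106
00 - Y4 - V8 - F9 - F2 - A7 - S3 - 00: 31+18+4+7+10+14+17 = 101
00 - Y4 - V8 - F9 - S3 - F2 - A7 - 00: 31+18+4+6+13+10+19 = 101
00 - Y4 - V8 - F9 - S3 - A7 - F2 - 00: 31+18+4+6+14+10+18 = 101
00 - Y4 - V8 - F9 - A7 - F2 - S3 - 00: 31+18+4+9+10+13+17 = 102
00 - Y4 - V8 - F9 - A7 - S3 - F2 - 00: 31+18+4+9+14+13+18 = 107
00 - Y4 - V8 - F2 - F9 - S3 - A7 - 00: 31+18+11+7+6+14+19 = 106
00 - Y4 - V8 - F2 - F9 - A7 - S3 - 00: 31+18+11+7+9+14+17 = 107
… (352 more)
00 - V8 - A7 - Y4 - F2 - F9 - S3 - 00: 15+5+13+17+7+6+17 = 80  ← best
The minimum is 80.
One optimal route: 00 → V8 → A7 → Y4 → F2 → F9 → S3 → 00 (or its reverse).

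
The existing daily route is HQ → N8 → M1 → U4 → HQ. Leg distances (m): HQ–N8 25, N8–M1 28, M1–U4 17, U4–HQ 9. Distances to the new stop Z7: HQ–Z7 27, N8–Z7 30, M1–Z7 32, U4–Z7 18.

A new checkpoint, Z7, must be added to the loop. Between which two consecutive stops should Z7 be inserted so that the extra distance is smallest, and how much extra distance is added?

Insertion cost between consecutive stops i–j is d(i,Z7) + d(Z7,j) − d(i,j):
  between HQ and N8: 27 + 30 − 25 = 32
  between N8 and M1: 30 + 32 − 28 = 34
  between M1 and U4: 32 + 18 − 17 = 33
  between U4 and HQ: 18 + 27 − 9 = 36
Cheapest insertion is between HQ and N8, adding 32.
New total = 79 + 32 = 111.

Adding 32 m by placing Z7 on the HQ–N8 leg.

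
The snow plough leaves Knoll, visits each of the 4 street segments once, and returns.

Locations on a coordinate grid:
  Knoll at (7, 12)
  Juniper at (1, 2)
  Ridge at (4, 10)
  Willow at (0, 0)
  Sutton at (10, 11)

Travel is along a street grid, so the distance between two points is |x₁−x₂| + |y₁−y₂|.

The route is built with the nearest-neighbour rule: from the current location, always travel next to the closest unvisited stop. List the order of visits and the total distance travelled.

Total distance 44 via the nearest-neighbour route Knoll → Sutton → Ridge → Juniper → Willow → Knoll.

Knoll → [Sutton:4 / Ridge:5 / Juniper:16 / Willow:19] → Sutton (4)
Sutton → [Ridge:7 / Juniper:18 / Willow:21] → Ridge (7)
Ridge → [Juniper:11 / Willow:14] → Juniper (11)
Juniper → [Willow:3] → Willow (3)
Return Willow→Knoll: 19.
Total = 4 + 7 + 11 + 3 + 19 = 44.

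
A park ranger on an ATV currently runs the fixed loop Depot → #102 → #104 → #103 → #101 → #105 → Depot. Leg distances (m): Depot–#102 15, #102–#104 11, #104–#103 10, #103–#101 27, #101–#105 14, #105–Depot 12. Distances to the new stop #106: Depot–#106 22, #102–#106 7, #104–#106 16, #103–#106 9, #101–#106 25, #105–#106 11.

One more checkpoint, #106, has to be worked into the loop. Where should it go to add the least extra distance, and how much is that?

Adding 7 m by placing #106 on the #103–#101 leg.

Insertion cost between consecutive stops i–j is d(i,#106) + d(#106,j) − d(i,j):
  between Depot and #102: 22 + 7 − 15 = 14
  between #102 and #104: 7 + 16 − 11 = 12
  between #104 and #103: 16 + 9 − 10 = 15
  between #103 and #101: 9 + 25 − 27 = 7
  between #101 and #105: 25 + 11 − 14 = 22
  between #105 and Depot: 11 + 22 − 12 = 21
Cheapest insertion is between #103 and #101, adding 7.
New total = 89 + 7 = 96.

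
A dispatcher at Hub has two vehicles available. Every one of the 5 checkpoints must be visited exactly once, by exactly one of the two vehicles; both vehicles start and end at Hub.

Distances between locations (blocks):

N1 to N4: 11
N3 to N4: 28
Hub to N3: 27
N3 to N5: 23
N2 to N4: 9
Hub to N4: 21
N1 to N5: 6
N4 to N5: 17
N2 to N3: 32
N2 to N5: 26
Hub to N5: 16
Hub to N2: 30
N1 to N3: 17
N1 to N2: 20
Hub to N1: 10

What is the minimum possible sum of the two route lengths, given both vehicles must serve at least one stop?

Check every non-empty split of the stops between the two vehicles; for each half take its own optimal tour:
  {N1} + {N2, N3, N4, N5}: 20 + 101 = 121
  {N2} + {N1, N3, N4, N5}: 60 + 88 = 148
  {N1, N2} + {N3, N4, N5}: 60 + 88 = 148
  {N3} + {N1, N2, N4, N5}: 54 + 72 = 126
  {N1, N3} + {N2, N4, N5}: 54 + 72 = 126
  {N2, N3} + {N1, N4, N5}: 89 + 54 = 143
  … (15 splits in total)
Best: vehicle 1 Hub → N1 → Hub = 20; vehicle 2 Hub → N3 → N2 → N4 → N5 → Hub = 101; combined 121.

121 blocks — the smallest possible combined total.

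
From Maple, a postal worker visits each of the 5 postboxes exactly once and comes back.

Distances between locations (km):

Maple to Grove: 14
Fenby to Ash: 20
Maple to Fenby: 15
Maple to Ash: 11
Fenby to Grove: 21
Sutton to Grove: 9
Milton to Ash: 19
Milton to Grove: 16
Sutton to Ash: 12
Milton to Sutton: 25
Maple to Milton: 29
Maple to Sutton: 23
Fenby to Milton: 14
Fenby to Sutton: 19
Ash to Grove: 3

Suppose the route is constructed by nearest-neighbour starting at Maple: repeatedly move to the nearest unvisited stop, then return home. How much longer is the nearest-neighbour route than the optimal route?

From Maple: Ash=11, Grove=14, Fenby=15, Sutton=23, Milton=29 → choose Ash (11).
From Ash: Grove=3, Sutton=12, Milton=19, Fenby=20 → choose Grove (3).
From Grove: Sutton=9, Milton=16, Fenby=21 → choose Sutton (9).
From Sutton: Fenby=19, Milton=25 → choose Fenby (19).
From Fenby: Milton=14 → choose Milton (14).
NN route Maple → Ash → Grove → Sutton → Fenby → Milton → Maple costs 85.
Optimal: Maple → Fenby → Milton → Sutton → Grove → Ash → Maple costs 77 (by enumerating all 60 distinct tours).
Excess = 85 − 77 = 8.

Excess over optimum: 8 km.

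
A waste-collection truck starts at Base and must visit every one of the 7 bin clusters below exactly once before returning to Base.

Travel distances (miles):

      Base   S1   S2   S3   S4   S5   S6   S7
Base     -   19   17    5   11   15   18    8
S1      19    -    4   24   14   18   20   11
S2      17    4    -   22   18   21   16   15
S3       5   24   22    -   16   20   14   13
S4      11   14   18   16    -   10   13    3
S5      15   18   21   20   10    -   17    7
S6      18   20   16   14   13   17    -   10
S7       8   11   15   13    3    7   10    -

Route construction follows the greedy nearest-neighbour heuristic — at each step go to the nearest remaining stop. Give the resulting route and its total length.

From Base: distances to unvisited — S3=5, S7=8, S4=11, S5=15, S2=17, S6=18, S1=19. Nearest is S3 (5).
From S3: distances to unvisited — S7=13, S6=14, S4=16, S5=20, S2=22, S1=24. Nearest is S7 (13).
From S7: distances to unvisited — S4=3, S5=7, S6=10, S1=11, S2=15. Nearest is S4 (3).
From S4: distances to unvisited — S5=10, S6=13, S1=14, S2=18. Nearest is S5 (10).
From S5: distances to unvisited — S6=17, S1=18, S2=21. Nearest is S6 (17).
From S6: distances to unvisited — S2=16, S1=20. Nearest is S2 (16).
From S2: distances to unvisited — S1=4. Nearest is S1 (4).
Return S1→Base: 19.
Total = 5 + 13 + 3 + 10 + 17 + 16 + 4 + 19 = 87.

87 miles along Base → S3 → S7 → S4 → S5 → S6 → S2 → S1 → Base.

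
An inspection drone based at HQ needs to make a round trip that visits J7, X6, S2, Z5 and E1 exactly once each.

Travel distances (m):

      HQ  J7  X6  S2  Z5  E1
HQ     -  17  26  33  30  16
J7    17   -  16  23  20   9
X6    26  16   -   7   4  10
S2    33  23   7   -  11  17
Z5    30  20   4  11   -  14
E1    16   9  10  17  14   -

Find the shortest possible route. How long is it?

81 m — the shortest possible round trip.

HQ - J7 - X6 - S2 - Z5 - E1 - HQ: 17+16+7+11+14+16 = 81
HQ - J7 - X6 - S2 - E1 - Z5 - HQ: 17+16+7+17+14+30 = 101
HQ - J7 - X6 - Z5 - S2 - E1 - HQ: 17+16+4+11+17+16 = 81
HQ - J7 - X6 - Z5 - E1 - S2 - HQ: 17+16+4+14+17+33 = 101
HQ - J7 - X6 - E1 - S2 - Z5 - HQ: 17+16+10+17+11+30 = 101
HQ - J7 - X6 - E1 - Z5 - S2 - HQ: 17+16+10+14+11+33 = 101
HQ - J7 - S2 - X6 - Z5 - E1 - HQ: 17+23+7+4+14+16 = 81
HQ - J7 - S2 - X6 - E1 - Z5 - HQ: 17+23+7+10+14+30 = 101
HQ - J7 - S2 - Z5 - X6 - E1 - HQ: 17+23+11+4+10+16 = 81
HQ - J7 - S2 - Z5 - E1 - X6 - HQ: 17+23+11+14+10+26 = 101
HQ - J7 - S2 - E1 - X6 - Z5 - HQ: 17+23+17+10+4+30 = 101
HQ - J7 - S2 - E1 - Z5 - X6 - HQ: 17+23+17+14+4+26 = 101
HQ - J7 - Z5 - X6 - S2 - E1 - HQ: 17+20+4+7+17+16 = 81
HQ - J7 - Z5 - X6 - E1 - S2 - HQ: 17+20+4+10+17+33 = 101
… (46 more)
The minimum is 81.
One optimal route: HQ → J7 → X6 → S2 → Z5 → E1 → HQ (or its reverse).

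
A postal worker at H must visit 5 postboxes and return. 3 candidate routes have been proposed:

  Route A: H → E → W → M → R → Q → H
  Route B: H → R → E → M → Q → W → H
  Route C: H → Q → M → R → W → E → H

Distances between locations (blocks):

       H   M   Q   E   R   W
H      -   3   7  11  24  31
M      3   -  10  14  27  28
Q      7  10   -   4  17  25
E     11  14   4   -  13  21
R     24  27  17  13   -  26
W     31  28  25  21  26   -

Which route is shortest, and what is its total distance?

Route A: 11 + 21 + 28 + 27 + 17 + 7 = 111
Route B: 24 + 13 + 14 + 10 + 25 + 31 = 117
Route C: 7 + 10 + 27 + 26 + 21 + 11 = 102

Shortest is Route C, total 102 blocks.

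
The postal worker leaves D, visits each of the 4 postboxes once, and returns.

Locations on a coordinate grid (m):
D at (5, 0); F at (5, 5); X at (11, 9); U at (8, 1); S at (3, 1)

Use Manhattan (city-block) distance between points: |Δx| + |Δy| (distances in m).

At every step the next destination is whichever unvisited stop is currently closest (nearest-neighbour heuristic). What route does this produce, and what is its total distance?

At D the remaining stops are S 3, U 4, F 5, X 15; go to S.
At S the remaining stops are U 5, F 6, X 16; go to U.
At U the remaining stops are F 7, X 11; go to F.
At F the remaining stops are X 10; go to X.
Return X→D: 15.
Total = 3 + 5 + 7 + 10 + 15 = 40.

Nearest-neighbour total = 40 m; route D → S → U → F → X → D.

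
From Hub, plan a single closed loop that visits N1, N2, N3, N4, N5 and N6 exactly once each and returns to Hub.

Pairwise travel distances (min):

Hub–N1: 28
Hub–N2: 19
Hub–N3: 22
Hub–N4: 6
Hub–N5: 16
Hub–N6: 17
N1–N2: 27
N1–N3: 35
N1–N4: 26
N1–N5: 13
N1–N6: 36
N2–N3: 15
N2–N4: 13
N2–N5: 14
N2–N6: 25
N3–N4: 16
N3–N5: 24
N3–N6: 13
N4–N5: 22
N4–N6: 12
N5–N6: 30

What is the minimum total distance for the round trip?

There are 360 distinct closed tours to check (reversals are equivalent).
Hub-N1-N2-N3-N4-N5-N6-Hub: 28+27+15+16+22+30+17 = 155
Hub-N1-N2-N3-N4-N6-N5-Hub: 28+27+15+16+12+30+16 = 144
Hub-N1-N2-N3-N5-N4-N6-Hub: 28+27+15+24+22+12+17 = 145
Hub-N1-N2-N3-N5-N6-N4-Hub: 28+27+15+24+30+12+6 = 142
Hub-N1-N2-N3-N6-N4-N5-Hub: 28+27+15+13+12+22+16 = 133
Hub-N1-N2-N3-N6-N5-N4-Hub: 28+27+15+13+30+22+6 = 141
Hub-N1-N2-N4-N3-N5-N6-Hub: 28+27+13+16+24+30+17 = 155
Hub-N1-N2-N4-N3-N6-N5-Hub: 28+27+13+16+13+30+16 = 143
… (352 more)
Hub-N1-N5-N2-N3-N6-N4-Hub: 28+13+14+15+13+12+6 = 101  ← best
The minimum is 101.
One optimal route: Hub → N1 → N5 → N2 → N3 → N6 → N4 → Hub (or its reverse).

101 min — the shortest possible round trip.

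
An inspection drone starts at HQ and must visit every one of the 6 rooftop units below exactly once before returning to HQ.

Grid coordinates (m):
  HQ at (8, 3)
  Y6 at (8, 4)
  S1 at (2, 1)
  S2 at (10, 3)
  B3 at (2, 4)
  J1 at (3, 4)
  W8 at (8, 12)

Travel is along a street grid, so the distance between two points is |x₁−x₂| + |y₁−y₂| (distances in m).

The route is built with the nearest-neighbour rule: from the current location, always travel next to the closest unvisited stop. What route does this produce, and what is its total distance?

Nearest-neighbour total = 42 m; route HQ → Y6 → S2 → J1 → B3 → S1 → W8 → HQ.

From HQ: distances to unvisited — Y6=1, S2=2, J1=6, B3=7, S1=8, W8=9. Nearest is Y6 (1).
From Y6: distances to unvisited — S2=3, J1=5, B3=6, W8=8, S1=9. Nearest is S2 (3).
From S2: distances to unvisited — J1=8, B3=9, S1=10, W8=11. Nearest is J1 (8).
From J1: distances to unvisited — B3=1, S1=4, W8=13. Nearest is B3 (1).
From B3: distances to unvisited — S1=3, W8=14. Nearest is S1 (3).
From S1: distances to unvisited — W8=17. Nearest is W8 (17).
Return W8→HQ: 9.
Total = 1 + 3 + 8 + 1 + 3 + 17 + 9 = 42.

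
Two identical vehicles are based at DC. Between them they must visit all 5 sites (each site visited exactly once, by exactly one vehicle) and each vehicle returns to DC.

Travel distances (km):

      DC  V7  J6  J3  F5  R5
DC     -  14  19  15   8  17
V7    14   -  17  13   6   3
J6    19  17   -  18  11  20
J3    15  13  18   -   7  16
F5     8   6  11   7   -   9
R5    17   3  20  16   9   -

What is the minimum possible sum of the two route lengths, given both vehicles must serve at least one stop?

86 km — the smallest possible combined total.

There are 2^4 − 1 = 15 ways to divide the 5 stops into two non-empty groups. For each, the best each vehicle can do is its own shortest tour through its group:
  {V7} + {J6, J3, F5, R5}: 28 + 70 = 98
  {J6} + {V7, J3, F5, R5}: 38 + 48 = 86
  {V7, J6} + {J3, F5, R5}: 50 + 48 = 98
  {J3} + {V7, J6, F5, R5}: 30 + 56 = 86
  {V7, J3} + {J6, F5, R5}: 42 + 56 = 98
  {J6, J3} + {V7, F5, R5}: 52 + 34 = 86
  … (15 splits in total)
Best: vehicle 1 DC → J6 → DC = 38; vehicle 2 DC → V7 → R5 → J3 → F5 → DC = 48; combined 86.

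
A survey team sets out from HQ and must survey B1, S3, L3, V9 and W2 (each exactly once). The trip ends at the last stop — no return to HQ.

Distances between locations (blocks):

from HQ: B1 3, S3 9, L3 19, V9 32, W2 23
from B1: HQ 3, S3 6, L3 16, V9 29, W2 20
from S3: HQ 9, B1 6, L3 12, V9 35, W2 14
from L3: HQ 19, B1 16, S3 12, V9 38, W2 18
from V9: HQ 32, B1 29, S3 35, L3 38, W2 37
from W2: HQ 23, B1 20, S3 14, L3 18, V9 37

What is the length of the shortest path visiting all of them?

There are 5! = 120 possible orderings.
HQ → B1 → S3 → L3 → V9 → W2: 3+6+12+38+37 = 96
HQ → B1 → S3 → L3 → W2 → V9: 3+6+12+18+37 = 76
HQ → B1 → S3 → V9 → L3 → W2: 3+6+35+38+18 = 100
HQ → B1 → S3 → V9 → W2 → L3: 3+6+35+37+18 = 99
HQ → B1 → S3 → W2 → L3 → V9: 3+6+14+18+38 = 79
HQ → B1 → S3 → W2 → V9 → L3: 3+6+14+37+38 = 98
HQ → B1 → L3 → S3 → V9 → W2: 3+16+12+35+37 = 103
HQ → B1 → L3 → S3 → W2 → V9: 3+16+12+14+37 = 82
HQ → B1 → L3 → V9 → S3 → W2: 3+16+38+35+14 = 106
HQ → B1 → L3 → V9 → W2 → S3: 3+16+38+37+14 = 108
HQ → B1 → L3 → W2 → S3 → V9: 3+16+18+14+35 = 86
HQ → B1 → L3 → W2 → V9 → S3: 3+16+18+37+35 = 109
HQ → B1 → V9 → S3 → L3 → W2: 3+29+35+12+18 = 97
HQ → B1 → V9 → S3 → W2 → L3: 3+29+35+14+18 = 99
… (106 more)
The minimum is 76.
One shortest path: HQ → B1 → S3 → L3 → W2 → V9.

Shortest open route: 76 blocks.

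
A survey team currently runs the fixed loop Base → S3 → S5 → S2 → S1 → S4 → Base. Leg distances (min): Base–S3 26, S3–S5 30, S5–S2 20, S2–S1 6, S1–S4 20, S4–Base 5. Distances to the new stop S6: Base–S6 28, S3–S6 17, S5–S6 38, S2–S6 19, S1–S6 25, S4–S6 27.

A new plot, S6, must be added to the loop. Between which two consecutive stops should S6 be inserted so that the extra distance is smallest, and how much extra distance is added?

Insertion cost between consecutive stops i–j is d(i,S6) + d(S6,j) − d(i,j):
  between Base and S3: 28 + 17 − 26 = 19
  between S3 and S5: 17 + 38 − 30 = 25
  between S5 and S2: 38 + 19 − 20 = 37
  between S2 and S1: 19 + 25 − 6 = 38
  between S1 and S4: 25 + 27 − 20 = 32
  between S4 and Base: 27 + 28 − 5 = 50
Cheapest insertion is between Base and S3, adding 19.
New total = 107 + 19 = 126.

Adding 19 min by placing S6 on the Base–S3 leg.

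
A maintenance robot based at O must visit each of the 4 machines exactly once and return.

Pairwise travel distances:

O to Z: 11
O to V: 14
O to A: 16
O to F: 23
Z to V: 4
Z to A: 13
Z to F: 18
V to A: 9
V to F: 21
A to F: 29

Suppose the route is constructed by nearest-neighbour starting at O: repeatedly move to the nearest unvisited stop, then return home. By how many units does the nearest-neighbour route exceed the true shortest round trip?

Excess over optimum: 6.

From O: Z=11, V=14, A=16, F=23 → choose Z (11).
From Z: V=4, A=13, F=18 → choose V (4).
From V: A=9, F=21 → choose A (9).
From A: F=29 → choose F (29).
NN route O → Z → V → A → F → O costs 76.
Optimal: O → A → V → Z → F → O costs 70 (by enumerating all 12 distinct tours).
Excess = 76 − 70 = 6.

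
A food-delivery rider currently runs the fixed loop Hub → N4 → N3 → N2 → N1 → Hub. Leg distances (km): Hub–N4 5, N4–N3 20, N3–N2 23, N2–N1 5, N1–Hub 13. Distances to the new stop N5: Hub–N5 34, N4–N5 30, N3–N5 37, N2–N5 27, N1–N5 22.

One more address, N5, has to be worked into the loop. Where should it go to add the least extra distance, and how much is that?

+41 km — insert N5 between N3 and N2.

Insertion cost between consecutive stops i–j is d(i,N5) + d(N5,j) − d(i,j):
  between Hub and N4: 34 + 30 − 5 = 59
  between N4 and N3: 30 + 37 − 20 = 47
  between N3 and N2: 37 + 27 − 23 = 41
  between N2 and N1: 27 + 22 − 5 = 44
  between N1 and Hub: 22 + 34 − 13 = 43
Cheapest insertion is between N3 and N2, adding 41.
New total = 66 + 41 = 107.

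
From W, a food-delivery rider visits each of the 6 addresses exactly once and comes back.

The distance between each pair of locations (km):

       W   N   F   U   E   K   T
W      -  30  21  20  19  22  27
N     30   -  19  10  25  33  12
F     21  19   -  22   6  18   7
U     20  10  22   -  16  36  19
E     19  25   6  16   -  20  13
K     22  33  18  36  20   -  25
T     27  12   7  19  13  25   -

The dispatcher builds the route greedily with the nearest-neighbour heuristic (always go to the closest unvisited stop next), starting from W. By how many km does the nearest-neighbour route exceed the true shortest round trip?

From W: E=19, U=20, F=21, K=22, T=27, N=30 → choose E (19).
From E: F=6, T=13, U=16, K=20, N=25 → choose F (6).
From F: T=7, K=18, N=19, U=22 → choose T (7).
From T: N=12, U=19, K=25 → choose N (12).
From N: U=10, K=33 → choose U (10).
From U: K=36 → choose K (36).
NN route W → E → F → T → N → U → K → W costs 112.
Optimal: W → U → N → T → F → E → K → W costs 97 (by enumerating all 360 distinct tours).
Excess = 112 − 97 = 15.

15 km longer than the optimal tour.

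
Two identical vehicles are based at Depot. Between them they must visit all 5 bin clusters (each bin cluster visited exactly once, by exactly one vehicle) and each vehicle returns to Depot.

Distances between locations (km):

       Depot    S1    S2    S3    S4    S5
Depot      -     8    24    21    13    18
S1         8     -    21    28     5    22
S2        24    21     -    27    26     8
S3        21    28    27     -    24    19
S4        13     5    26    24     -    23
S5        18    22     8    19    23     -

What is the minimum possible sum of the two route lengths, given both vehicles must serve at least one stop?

Try each way of splitting the stops between the two vehicles (each non-empty) and, for each split, find the best tour for each vehicle:
  {S1} + {S2, S3, S4, S5}: 16 + 87 = 103
  {S2} + {S1, S3, S4, S5}: 48 + 74 = 122
  {S1, S2} + {S3, S4, S5}: 53 + 74 = 127
  {S3} + {S1, S2, S4, S5}: 42 + 65 = 107
  {S1, S3} + {S2, S4, S5}: 57 + 65 = 122
  {S2, S3} + {S1, S4, S5}: 72 + 54 = 126
  … (15 splits in total)
  {S1, S4} + {S2, S3, S5}: 26 + 72 = 98  ← best
Best: vehicle 1 Depot → S1 → S4 → Depot = 26; vehicle 2 Depot → S2 → S5 → S3 → Depot = 72; combined 98.

Minimum combined distance: 98 km.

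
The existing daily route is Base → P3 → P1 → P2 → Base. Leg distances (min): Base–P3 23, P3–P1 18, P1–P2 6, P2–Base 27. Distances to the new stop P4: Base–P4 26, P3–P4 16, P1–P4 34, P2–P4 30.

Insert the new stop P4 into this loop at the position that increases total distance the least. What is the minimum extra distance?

Adding 19 min by placing P4 on the Base–P3 leg.

Insertion cost between consecutive stops i–j is d(i,P4) + d(P4,j) − d(i,j):
  between Base and P3: 26 + 16 − 23 = 19
  between P3 and P1: 16 + 34 − 18 = 32
  between P1 and P2: 34 + 30 − 6 = 58
  between P2 and Base: 30 + 26 − 27 = 29
Cheapest insertion is between Base and P3, adding 19.
New total = 74 + 19 = 93.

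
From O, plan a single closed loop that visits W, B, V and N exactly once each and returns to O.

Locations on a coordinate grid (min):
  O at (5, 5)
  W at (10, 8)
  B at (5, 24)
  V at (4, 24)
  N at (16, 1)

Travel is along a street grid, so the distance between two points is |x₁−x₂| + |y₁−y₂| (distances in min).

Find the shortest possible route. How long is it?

O→W→B→V→N→O: 8+21+1+35+15 = 80
O→W→B→N→V→O: 8+21+34+35+20 = 118
O→W→V→B→N→O: 8+22+1+34+15 = 80
O→W→V→N→B→O: 8+22+35+34+19 = 118
O→W→N→B→V→O: 8+13+34+1+20 = 76
O→W→N→V→B→O: 8+13+35+1+19 = 76
O→B→W→V→N→O: 19+21+22+35+15 = 112
O→B→W→N→V→O: 19+21+13+35+20 = 108
O→B→V→W→N→O: 19+1+22+13+15 = 70
O→B→N→W→V→O: 19+34+13+22+20 = 108
O→V→W→B→N→O: 20+22+21+34+15 = 112
O→V→B→W→N→O: 20+1+21+13+15 = 70
The minimum is 70.
One optimal route: O → B → V → W → N → O (or its reverse).

70 min — the shortest possible round trip.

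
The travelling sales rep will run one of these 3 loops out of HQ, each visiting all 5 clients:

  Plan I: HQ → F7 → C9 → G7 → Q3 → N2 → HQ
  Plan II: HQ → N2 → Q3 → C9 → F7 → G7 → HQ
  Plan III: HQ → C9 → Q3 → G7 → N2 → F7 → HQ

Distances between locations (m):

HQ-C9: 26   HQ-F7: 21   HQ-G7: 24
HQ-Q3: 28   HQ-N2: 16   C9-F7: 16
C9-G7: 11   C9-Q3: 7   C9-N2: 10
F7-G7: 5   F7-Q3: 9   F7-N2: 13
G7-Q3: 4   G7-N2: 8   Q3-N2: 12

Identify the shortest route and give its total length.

Plan I: 21 + 16 + 11 + 4 + 12 + 16 = 80
Plan II: 16 + 12 + 7 + 16 + 5 + 24 = 80
Plan III: 26 + 7 + 4 + 8 + 13 + 21 = 79

79 m — Plan III is the shortest.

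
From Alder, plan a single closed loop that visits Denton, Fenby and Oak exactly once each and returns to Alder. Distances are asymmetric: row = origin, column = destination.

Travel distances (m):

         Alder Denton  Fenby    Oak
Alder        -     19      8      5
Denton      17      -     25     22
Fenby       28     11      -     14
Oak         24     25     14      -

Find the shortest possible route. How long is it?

Alder-Denton-Fenby-Oak-Alder: 19+25+14+24 = 82
Alder-Denton-Oak-Fenby-Alder: 19+22+14+28 = 83
Alder-Fenby-Denton-Oak-Alder: 8+11+22+24 = 65
Alder-Fenby-Oak-Denton-Alder: 8+14+25+17 = 64
Alder-Oak-Denton-Fenby-Alder: 5+25+25+28 = 83
Alder-Oak-Fenby-Denton-Alder: 5+14+11+17 = 47
The minimum is 47.
One optimal route: Alder → Oak → Fenby → Denton → Alder.

Shortest round trip = 47 m.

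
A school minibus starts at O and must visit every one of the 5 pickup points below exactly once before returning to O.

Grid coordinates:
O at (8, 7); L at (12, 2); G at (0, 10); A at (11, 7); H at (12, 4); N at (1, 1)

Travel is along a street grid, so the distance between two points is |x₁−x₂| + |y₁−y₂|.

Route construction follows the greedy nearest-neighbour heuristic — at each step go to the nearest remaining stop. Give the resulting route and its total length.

From O: distances to unvisited — A=3, H=7, L=9, G=11, N=13. Nearest is A (3).
From A: distances to unvisited — H=4, L=6, G=14, N=16. Nearest is H (4).
From H: distances to unvisited — L=2, N=14, G=18. Nearest is L (2).
From L: distances to unvisited — N=12, G=20. Nearest is N (12).
From N: distances to unvisited — G=10. Nearest is G (10).
Return G→O: 11.
Total = 3 + 4 + 2 + 12 + 10 + 11 = 42.

Total distance 42 via the nearest-neighbour route O → A → H → L → N → G → O.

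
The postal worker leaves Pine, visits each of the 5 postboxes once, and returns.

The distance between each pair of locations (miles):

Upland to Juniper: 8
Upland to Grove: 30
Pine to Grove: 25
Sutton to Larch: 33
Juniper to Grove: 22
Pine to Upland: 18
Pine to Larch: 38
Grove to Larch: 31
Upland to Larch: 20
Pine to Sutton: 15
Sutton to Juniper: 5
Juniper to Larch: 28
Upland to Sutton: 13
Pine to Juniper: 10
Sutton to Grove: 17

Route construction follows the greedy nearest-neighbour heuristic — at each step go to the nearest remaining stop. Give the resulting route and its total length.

104 miles along Pine → Juniper → Sutton → Upland → Larch → Grove → Pine.

Pine → [Juniper:10 / Sutton:15 / Upland:18 / Grove:25 / Larch:38] → Juniper (10)
Juniper → [Sutton:5 / Upland:8 / Grove:22 / Larch:28] → Sutton (5)
Sutton → [Upland:13 / Grove:17 / Larch:33] → Upland (13)
Upland → [Larch:20 / Grove:30] → Larch (20)
Larch → [Grove:31] → Grove (31)
Return Grove→Pine: 25.
Total = 10 + 5 + 13 + 20 + 31 + 25 = 104.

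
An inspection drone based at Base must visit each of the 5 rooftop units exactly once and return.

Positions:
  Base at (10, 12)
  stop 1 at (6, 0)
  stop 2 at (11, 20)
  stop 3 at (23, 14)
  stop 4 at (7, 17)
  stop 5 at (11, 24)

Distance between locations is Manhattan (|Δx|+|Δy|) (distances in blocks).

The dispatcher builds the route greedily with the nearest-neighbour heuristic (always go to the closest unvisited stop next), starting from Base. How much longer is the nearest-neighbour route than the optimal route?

6 blocks longer than the optimal tour.

Base: stop 4=8, stop 2=9, stop 5=13, stop 3=15, stop 1=16 ⇒ stop 4
stop 4: stop 2=7, stop 5=11, stop 1=18, stop 3=19 ⇒ stop 2
stop 2: stop 5=4, stop 3=18, stop 1=25 ⇒ stop 5
stop 5: stop 3=22, stop 1=29 ⇒ stop 3
stop 3: stop 1=31 ⇒ stop 1
NN route Base → stop 4 → stop 2 → stop 5 → stop 3 → stop 1 → Base costs 88.
Optimal: Base → stop 1 → stop 4 → stop 2 → stop 5 → stop 3 → Base costs 82 (by enumerating all 60 distinct tours).
Excess = 88 − 82 = 6.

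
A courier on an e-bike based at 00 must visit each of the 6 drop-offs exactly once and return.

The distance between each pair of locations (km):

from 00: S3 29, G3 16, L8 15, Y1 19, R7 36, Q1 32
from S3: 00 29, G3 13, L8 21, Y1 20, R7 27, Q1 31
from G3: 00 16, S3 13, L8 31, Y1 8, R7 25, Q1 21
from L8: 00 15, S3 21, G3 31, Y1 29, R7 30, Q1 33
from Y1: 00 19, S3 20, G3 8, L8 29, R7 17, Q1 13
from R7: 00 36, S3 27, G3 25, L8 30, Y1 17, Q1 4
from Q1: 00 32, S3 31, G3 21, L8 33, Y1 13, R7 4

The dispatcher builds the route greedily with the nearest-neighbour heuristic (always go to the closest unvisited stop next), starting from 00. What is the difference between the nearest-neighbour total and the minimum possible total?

00: L8=15, G3=16, Y1=19, S3=29, Q1=32, R7=36 ⇒ L8
L8: S3=21, Y1=29, R7=30, G3=31, Q1=33 ⇒ S3
S3: G3=13, Y1=20, R7=27, Q1=31 ⇒ G3
G3: Y1=8, Q1=21, R7=25 ⇒ Y1
Y1: Q1=13, R7=17 ⇒ Q1
Q1: R7=4 ⇒ R7
NN route 00 → L8 → S3 → G3 → Y1 → Q1 → R7 → 00 costs 110.
Optimal: 00 → G3 → Y1 → Q1 → R7 → S3 → L8 → 00 costs 104 (by enumerating all 360 distinct tours).
Excess = 110 − 104 = 6.

Excess over optimum: 6 km.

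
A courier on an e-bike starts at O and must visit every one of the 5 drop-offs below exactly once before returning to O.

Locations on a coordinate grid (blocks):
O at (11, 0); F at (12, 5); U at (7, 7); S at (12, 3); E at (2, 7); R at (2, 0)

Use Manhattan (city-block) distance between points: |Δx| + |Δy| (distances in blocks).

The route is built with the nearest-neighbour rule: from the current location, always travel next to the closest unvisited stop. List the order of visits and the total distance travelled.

Total distance 34 blocks via the nearest-neighbour route O → S → F → U → E → R → O.

From O: distances to unvisited — S=4, F=6, R=9, U=11, E=16. Nearest is S (4).
From S: distances to unvisited — F=2, U=9, R=13, E=14. Nearest is F (2).
From F: distances to unvisited — U=7, E=12, R=15. Nearest is U (7).
From U: distances to unvisited — E=5, R=12. Nearest is E (5).
From E: distances to unvisited — R=7. Nearest is R (7).
Return R→O: 9.
Total = 4 + 2 + 7 + 5 + 7 + 9 = 34.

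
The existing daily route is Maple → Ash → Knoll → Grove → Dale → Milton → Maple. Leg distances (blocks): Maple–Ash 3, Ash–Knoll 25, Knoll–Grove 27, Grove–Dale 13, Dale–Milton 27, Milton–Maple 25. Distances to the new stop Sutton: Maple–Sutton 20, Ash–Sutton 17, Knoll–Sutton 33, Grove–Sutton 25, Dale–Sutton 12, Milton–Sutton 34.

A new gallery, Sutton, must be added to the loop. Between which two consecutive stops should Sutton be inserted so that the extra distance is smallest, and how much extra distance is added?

Minimum extra distance: 19 blocks, inserting Sutton between Dale and Milton.

Insertion cost between consecutive stops i–j is d(i,Sutton) + d(Sutton,j) − d(i,j):
  between Maple and Ash: 20 + 17 − 3 = 34
  between Ash and Knoll: 17 + 33 − 25 = 25
  between Knoll and Grove: 33 + 25 − 27 = 31
  between Grove and Dale: 25 + 12 − 13 = 24
  between Dale and Milton: 12 + 34 − 27 = 19
  between Milton and Maple: 34 + 20 − 25 = 29
Cheapest insertion is between Dale and Milton, adding 19.
New total = 120 + 19 = 139.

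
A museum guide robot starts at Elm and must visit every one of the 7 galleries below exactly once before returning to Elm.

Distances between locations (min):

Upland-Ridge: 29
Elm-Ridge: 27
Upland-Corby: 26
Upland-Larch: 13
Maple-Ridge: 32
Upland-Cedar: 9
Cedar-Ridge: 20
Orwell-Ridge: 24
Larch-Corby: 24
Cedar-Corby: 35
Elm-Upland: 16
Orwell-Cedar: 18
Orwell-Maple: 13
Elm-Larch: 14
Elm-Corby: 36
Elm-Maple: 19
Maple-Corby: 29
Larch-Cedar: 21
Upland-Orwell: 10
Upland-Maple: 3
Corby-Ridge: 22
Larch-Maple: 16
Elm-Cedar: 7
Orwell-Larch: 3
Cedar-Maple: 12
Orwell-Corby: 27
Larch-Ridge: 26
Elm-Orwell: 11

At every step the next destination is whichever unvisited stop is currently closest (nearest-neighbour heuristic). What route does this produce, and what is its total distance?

From Elm: distances to unvisited — Cedar=7, Orwell=11, Larch=14, Upland=16, Maple=19, Ridge=27, Corby=36. Nearest is Cedar (7).
From Cedar: distances to unvisited — Upland=9, Maple=12, Orwell=18, Ridge=20, Larch=21, Corby=35. Nearest is Upland (9).
From Upland: distances to unvisited — Maple=3, Orwell=10, Larch=13, Corby=26, Ridge=29. Nearest is Maple (3).
From Maple: distances to unvisited — Orwell=13, Larch=16, Corby=29, Ridge=32. Nearest is Orwell (13).
From Orwell: distances to unvisited — Larch=3, Ridge=24, Corby=27. Nearest is Larch (3).
From Larch: distances to unvisited — Corby=24, Ridge=26. Nearest is Corby (24).
From Corby: distances to unvisited — Ridge=22. Nearest is Ridge (22).
Return Ridge→Elm: 27.
Total = 7 + 9 + 3 + 13 + 3 + 24 + 22 + 27 = 108.

108 min along Elm → Cedar → Upland → Maple → Orwell → Larch → Corby → Ridge → Elm.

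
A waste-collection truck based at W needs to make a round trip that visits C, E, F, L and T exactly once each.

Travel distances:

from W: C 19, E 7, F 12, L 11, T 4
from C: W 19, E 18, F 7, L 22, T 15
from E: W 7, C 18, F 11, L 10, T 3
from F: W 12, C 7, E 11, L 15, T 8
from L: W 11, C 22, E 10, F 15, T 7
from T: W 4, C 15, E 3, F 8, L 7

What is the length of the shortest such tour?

Shortest round trip = 58.

W → C → E → F → L → T → W: 19+18+11+15+7+4 = 74
W → C → E → F → T → L → W: 19+18+11+8+7+11 = 74
W → C → E → L → F → T → W: 19+18+10+15+8+4 = 74
W → C → E → L → T → F → W: 19+18+10+7+8+12 = 74
W → C → E → T → F → L → W: 19+18+3+8+15+11 = 74
W → C → E → T → L → F → W: 19+18+3+7+15+12 = 74
W → C → F → E → L → T → W: 19+7+11+10+7+4 = 58
W → C → F → E → T → L → W: 19+7+11+3+7+11 = 58
W → C → F → L → E → T → W: 19+7+15+10+3+4 = 58
W → C → F → L → T → E → W: 19+7+15+7+3+7 = 58
W → C → F → T → E → L → W: 19+7+8+3+10+11 = 58
W → C → F → T → L → E → W: 19+7+8+7+10+7 = 58
W → C → L → E → F → T → W: 19+22+10+11+8+4 = 74
W → C → L → E → T → F → W: 19+22+10+3+8+12 = 74
… (46 more)
The minimum is 58.
One optimal route: W → C → F → E → L → T → W (or its reverse).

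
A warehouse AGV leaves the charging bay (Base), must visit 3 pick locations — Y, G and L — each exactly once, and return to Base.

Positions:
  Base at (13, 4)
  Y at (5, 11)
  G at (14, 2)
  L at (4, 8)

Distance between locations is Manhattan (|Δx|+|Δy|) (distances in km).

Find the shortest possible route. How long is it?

Shortest round trip = 38 km.

Base-Y-G-L-Base: 15+18+16+13 = 62
Base-Y-L-G-Base: 15+4+16+3 = 38
Base-G-Y-L-Base: 3+18+4+13 = 38
The minimum is 38.
One optimal route: Base → Y → L → G → Base (or its reverse).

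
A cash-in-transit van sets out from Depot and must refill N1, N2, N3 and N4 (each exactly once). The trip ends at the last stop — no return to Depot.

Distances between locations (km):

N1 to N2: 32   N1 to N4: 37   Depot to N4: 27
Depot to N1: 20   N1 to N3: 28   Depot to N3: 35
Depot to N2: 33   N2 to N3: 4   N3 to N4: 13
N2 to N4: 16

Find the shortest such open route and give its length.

There are 4! = 24 possible orderings.
Depot - N1 - N2 - N3 - N4: 20+32+4+13 = 69
Depot - N1 - N2 - N4 - N3: 20+32+16+13 = 81
Depot - N1 - N3 - N2 - N4: 20+28+4+16 = 68
Depot - N1 - N3 - N4 - N2: 20+28+13+16 = 77
Depot - N1 - N4 - N2 - N3: 20+37+16+4 = 77
Depot - N1 - N4 - N3 - N2: 20+37+13+4 = 74
Depot - N2 - N1 - N3 - N4: 33+32+28+13 = 106
Depot - N2 - N1 - N4 - N3: 33+32+37+13 = 115
Depot - N2 - N3 - N1 - N4: 33+4+28+37 = 102
Depot - N2 - N3 - N4 - N1: 33+4+13+37 = 87
Depot - N2 - N4 - N1 - N3: 33+16+37+28 = 114
Depot - N2 - N4 - N3 - N1: 33+16+13+28 = 90
Depot - N3 - N1 - N2 - N4: 35+28+32+16 = 111
Depot - N3 - N1 - N4 - N2: 35+28+37+16 = 116
… (10 more)
The minimum is 68.
One shortest path: Depot → N1 → N3 → N2 → N4.

Shortest open route: 68 km.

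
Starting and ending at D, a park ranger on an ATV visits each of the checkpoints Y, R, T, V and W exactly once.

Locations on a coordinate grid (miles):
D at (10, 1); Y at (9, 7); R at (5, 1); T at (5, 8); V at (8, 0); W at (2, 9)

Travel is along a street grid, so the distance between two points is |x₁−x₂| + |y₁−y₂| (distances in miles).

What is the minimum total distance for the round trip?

Shortest round trip = 34 miles.

With 5 stops there are 5!/2 = 60 distinct round trips (a route and its reverse cost the same).
D→Y→R→T→V→W→D: 7+10+7+11+15+16 = 66
D→Y→R→T→W→V→D: 7+10+7+4+15+3 = 46
D→Y→R→V→T→W→D: 7+10+4+11+4+16 = 52
D→Y→R→V→W→T→D: 7+10+4+15+4+12 = 52
D→Y→R→W→T→V→D: 7+10+11+4+11+3 = 46
D→Y→R→W→V→T→D: 7+10+11+15+11+12 = 66
D→Y→T→R→V→W→D: 7+5+7+4+15+16 = 54
D→Y→T→R→W→V→D: 7+5+7+11+15+3 = 48
D→Y→T→V→R→W→D: 7+5+11+4+11+16 = 54
D→Y→T→V→W→R→D: 7+5+11+15+11+5 = 54
D→Y→T→W→R→V→D: 7+5+4+11+4+3 = 34
D→Y→T→W→V→R→D: 7+5+4+15+4+5 = 40
D→Y→V→R→T→W→D: 7+8+4+7+4+16 = 46
D→Y→V→R→W→T→D: 7+8+4+11+4+12 = 46
… (46 more)
The minimum is 34.
One optimal route: D → Y → T → W → R → V → D (or its reverse).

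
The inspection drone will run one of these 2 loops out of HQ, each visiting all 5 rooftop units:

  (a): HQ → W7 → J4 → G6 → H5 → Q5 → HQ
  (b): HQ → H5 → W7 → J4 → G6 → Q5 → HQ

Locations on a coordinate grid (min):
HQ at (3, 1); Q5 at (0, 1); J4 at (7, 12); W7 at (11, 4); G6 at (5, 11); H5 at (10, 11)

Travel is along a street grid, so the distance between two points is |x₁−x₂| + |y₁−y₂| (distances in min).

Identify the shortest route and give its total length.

54 min — (a) is the shortest.

(a): 11 + 12 + 3 + 5 + 20 + 3 = 54
(b): 17 + 8 + 12 + 3 + 15 + 3 = 58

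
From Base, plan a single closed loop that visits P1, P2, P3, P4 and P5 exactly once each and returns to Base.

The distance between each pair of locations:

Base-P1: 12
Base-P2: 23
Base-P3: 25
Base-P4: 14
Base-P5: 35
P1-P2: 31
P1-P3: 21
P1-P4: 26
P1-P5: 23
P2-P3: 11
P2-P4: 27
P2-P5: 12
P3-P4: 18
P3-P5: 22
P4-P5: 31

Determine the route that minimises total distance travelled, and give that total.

Base - P1 - P2 - P3 - P4 - P5 - Base: 12+31+11+18+31+35 = 138
Base - P1 - P2 - P3 - P5 - P4 - Base: 12+31+11+22+31+14 = 121
Base - P1 - P2 - P4 - P3 - P5 - Base: 12+31+27+18+22+35 = 145
Base - P1 - P2 - P4 - P5 - P3 - Base: 12+31+27+31+22+25 = 148
Base - P1 - P2 - P5 - P3 - P4 - Base: 12+31+12+22+18+14 = 109
Base - P1 - P2 - P5 - P4 - P3 - Base: 12+31+12+31+18+25 = 129
Base - P1 - P3 - P2 - P4 - P5 - Base: 12+21+11+27+31+35 = 137
Base - P1 - P3 - P2 - P5 - P4 - Base: 12+21+11+12+31+14 = 101
Base - P1 - P3 - P4 - P2 - P5 - Base: 12+21+18+27+12+35 = 125
Base - P1 - P3 - P4 - P5 - P2 - Base: 12+21+18+31+12+23 = 117
Base - P1 - P3 - P5 - P2 - P4 - Base: 12+21+22+12+27+14 = 108
Base - P1 - P3 - P5 - P4 - P2 - Base: 12+21+22+31+27+23 = 136
Base - P1 - P4 - P2 - P3 - P5 - Base: 12+26+27+11+22+35 = 133
Base - P1 - P4 - P2 - P5 - P3 - Base: 12+26+27+12+22+25 = 124
… (46 more)
Base - P1 - P5 - P2 - P3 - P4 - Base: 12+23+12+11+18+14 = 90  ← best
The minimum is 90.
One optimal route: Base → P1 → P5 → P2 → P3 → P4 → Base (or its reverse).

Shortest round trip = 90.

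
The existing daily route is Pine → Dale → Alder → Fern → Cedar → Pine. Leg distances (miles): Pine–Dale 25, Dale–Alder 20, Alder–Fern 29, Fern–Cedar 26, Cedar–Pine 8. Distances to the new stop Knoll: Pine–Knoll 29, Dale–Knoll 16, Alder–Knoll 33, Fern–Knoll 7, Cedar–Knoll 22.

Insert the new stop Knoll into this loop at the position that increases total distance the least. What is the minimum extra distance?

Insertion cost between consecutive stops i–j is d(i,Knoll) + d(Knoll,j) − d(i,j):
  between Pine and Dale: 29 + 16 − 25 = 20
  between Dale and Alder: 16 + 33 − 20 = 29
  between Alder and Fern: 33 + 7 − 29 = 11
  between Fern and Cedar: 7 + 22 − 26 = 3
  between Cedar and Pine: 22 + 29 − 8 = 43
Cheapest insertion is between Fern and Cedar, adding 3.
New total = 108 + 3 = 111.

Adding 3 miles by placing Knoll on the Fern–Cedar leg.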